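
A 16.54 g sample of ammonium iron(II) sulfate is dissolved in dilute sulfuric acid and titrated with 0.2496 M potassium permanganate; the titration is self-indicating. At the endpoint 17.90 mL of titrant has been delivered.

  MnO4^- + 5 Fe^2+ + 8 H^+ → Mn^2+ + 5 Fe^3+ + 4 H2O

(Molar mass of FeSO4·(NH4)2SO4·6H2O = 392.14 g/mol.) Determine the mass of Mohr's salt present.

n(KMnO4) = 0.01790 L × 0.2496 mol/L = 4.468 × 10^-3 mol
From the 5:1 ratio, n(FeSO4·(NH4)2SO4·6H2O) = 5/1 × 4.468 × 10^-3 = 0.02234 mol
mass of FeSO4·(NH4)2SO4·6H2O = 0.02234 × 392.14 g/mol = 8.760 g

8.760 g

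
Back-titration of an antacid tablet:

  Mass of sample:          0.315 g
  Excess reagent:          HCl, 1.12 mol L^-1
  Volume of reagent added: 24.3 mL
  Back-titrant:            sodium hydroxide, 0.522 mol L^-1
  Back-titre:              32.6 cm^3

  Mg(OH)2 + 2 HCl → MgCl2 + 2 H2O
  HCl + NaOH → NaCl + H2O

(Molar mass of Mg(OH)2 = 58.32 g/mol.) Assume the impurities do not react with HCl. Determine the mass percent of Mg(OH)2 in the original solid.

94.4 %

n(HCl) added = 0.0243 × 1.12 = 0.0272 mol
n(NaOH) used in back-titration = 0.0326 × 0.522 = 0.0170 mol
n(HCl) left over = 0.0170 mol (1:1 ratio)
n(HCl) consumed by analyte = 0.0272 − 0.0170 = 0.0102 mol
From the 1:2 ratio, n(Mg(OH)2) = 1/2 × 0.0102 = 5.10 × 10^-3 mol
mass of Mg(OH)2 = 5.10 × 10^-3 × 58.32 = 0.297 g
% Mg(OH)2 = 0.297 / 0.315 × 100 = 94.4 %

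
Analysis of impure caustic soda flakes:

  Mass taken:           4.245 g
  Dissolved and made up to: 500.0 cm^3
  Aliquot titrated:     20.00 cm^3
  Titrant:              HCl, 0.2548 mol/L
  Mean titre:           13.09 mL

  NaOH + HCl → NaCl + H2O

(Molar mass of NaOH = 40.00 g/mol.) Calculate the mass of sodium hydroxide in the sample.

n(HCl) per titration = 0.01309 × 0.2548 = 3.335 × 10^-3 mol
n(NaOH) in each aliquot = 3.335 × 10^-3 mol (1:1 ratio)
n(NaOH) in the whole flask = 3.335 × 10^-3 × 500.0/20.00 = 0.08338 mol
mass of NaOH = 0.08338 × 40.00 = 3.335 g

3.335 g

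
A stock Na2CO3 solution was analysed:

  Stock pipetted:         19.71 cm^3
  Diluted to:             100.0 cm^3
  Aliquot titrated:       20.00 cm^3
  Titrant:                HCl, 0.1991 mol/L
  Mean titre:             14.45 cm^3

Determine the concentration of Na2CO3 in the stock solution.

Na2CO3 + 2 HCl → 2 NaCl + H2O + CO2
n(HCl) = 0.01445 × 0.1991 = 2.877 × 10^-3 mol
From the 1:2 ratio, n(Na2CO3) in the aliquot = 1/2 × 2.877 × 10^-3 = 1.438 × 10^-3 mol
[Na2CO3]_dilute = 1.438 × 10^-3 / 0.02000 = 0.07192 mol/L
Dilution factor = 100.0 / 19.71 = 5.074
[Na2CO3]_stock = 0.07192 × 5.074 = 0.3649 mol/L

0.3649 mol/L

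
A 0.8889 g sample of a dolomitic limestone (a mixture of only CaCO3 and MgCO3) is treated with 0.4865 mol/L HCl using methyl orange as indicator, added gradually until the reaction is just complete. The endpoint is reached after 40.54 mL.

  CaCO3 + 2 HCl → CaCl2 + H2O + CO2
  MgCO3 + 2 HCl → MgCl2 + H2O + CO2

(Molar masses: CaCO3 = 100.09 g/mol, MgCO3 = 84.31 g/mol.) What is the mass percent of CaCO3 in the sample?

41.02 %

n(HCl) = 0.04054 × 0.4865 = 0.01972 mol
Let x = n(CaCO3), y = n(MgCO3).
Titrant: 2x + 2y = 0.01972;  mass: 100.09x + 84.31y = 0.8889
Solving, x = 3.643 × 10^-3 mol, y = 6.218 × 10^-3 mol
mass of CaCO3 = 3.643 × 10^-3 × 100.09 = 0.3646 g
% CaCO3 = 0.3646 / 0.8889 × 100 = 41.02 %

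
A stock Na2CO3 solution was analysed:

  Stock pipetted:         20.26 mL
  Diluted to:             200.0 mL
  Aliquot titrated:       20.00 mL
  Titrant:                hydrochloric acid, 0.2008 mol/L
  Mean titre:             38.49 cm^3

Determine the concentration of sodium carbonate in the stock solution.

Na2CO3 + 2 HCl → 2 NaCl + H2O + CO2
n(HCl) = 0.03849 × 0.2008 = 7.729 × 10^-3 mol
From the 1:2 ratio, n(Na2CO3) in the aliquot = 1/2 × 7.729 × 10^-3 = 3.864 × 10^-3 mol
[Na2CO3]_dilute = 3.864 × 10^-3 / 0.02000 = 0.1932 mol/L
Dilution factor = 200.0 / 20.26 = 9.872
[Na2CO3]_stock = 0.1932 × 9.872 = 1.907 mol/L

1.907 mol/L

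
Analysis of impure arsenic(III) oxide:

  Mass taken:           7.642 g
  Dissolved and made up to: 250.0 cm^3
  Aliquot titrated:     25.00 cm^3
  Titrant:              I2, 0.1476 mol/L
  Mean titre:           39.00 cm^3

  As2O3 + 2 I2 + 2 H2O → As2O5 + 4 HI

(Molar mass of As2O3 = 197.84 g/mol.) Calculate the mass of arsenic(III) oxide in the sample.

n(I2) per titration = 0.03900 × 0.1476 = 5.756 × 10^-3 mol
From the 1:2 ratio, n(As2O3) in each aliquot = 1/2 × 5.756 × 10^-3 = 2.878 × 10^-3 mol
n(As2O3) in the whole flask = 2.878 × 10^-3 × 250.0/25.00 = 0.02878 mol
mass of As2O3 = 0.02878 × 197.84 = 5.694 g

5.694 g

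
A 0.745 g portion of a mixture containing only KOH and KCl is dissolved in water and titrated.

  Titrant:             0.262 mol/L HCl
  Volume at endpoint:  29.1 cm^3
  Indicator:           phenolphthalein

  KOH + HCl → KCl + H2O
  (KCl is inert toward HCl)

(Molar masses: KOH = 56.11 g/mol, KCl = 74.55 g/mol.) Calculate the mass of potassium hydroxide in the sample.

n(HCl) = 0.0291 × 0.262 = 7.62 × 10^-3 mol
Let x = n(KOH), y = n(KCl).
Titrant: 1x = 7.62 × 10^-3;  mass: 56.11x + 74.55y = 0.745
Solving, x = 7.62 × 10^-3 mol, y = 4.25 × 10^-3 mol
mass of KOH = 7.62 × 10^-3 × 56.11 = 0.428 g

0.428 g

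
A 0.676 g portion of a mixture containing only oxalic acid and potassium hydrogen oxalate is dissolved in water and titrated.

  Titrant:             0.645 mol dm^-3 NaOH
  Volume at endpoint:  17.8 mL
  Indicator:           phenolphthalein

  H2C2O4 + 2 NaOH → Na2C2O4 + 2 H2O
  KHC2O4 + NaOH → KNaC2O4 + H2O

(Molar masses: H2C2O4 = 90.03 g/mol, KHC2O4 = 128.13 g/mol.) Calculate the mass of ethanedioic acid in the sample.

n(NaOH) = 0.0178 × 0.645 = 0.0115 mol
Let x = n(H2C2O4), y = n(KHC2O4).
Titrant: 2x + 1y = 0.0115;  mass: 90.03x + 128.13y = 0.676
Solving, x = 4.78 × 10^-3 mol, y = 1.92 × 10^-3 mol
mass of H2C2O4 = 4.78 × 10^-3 × 90.03 = 0.431 g

0.431 g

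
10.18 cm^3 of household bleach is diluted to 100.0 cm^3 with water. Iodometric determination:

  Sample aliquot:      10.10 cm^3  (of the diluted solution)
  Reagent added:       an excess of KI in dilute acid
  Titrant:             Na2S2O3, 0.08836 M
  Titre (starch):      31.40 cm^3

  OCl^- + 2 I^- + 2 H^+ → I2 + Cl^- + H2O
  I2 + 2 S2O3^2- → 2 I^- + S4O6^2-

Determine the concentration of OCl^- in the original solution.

n(S2O3^2-) = 0.03140 × 0.08836 = 2.775 × 10^-3 mol
n(I2) = n(S2O3^2-)/2 = 1.387 × 10^-3 mol
n(OCl^-) in the aliquot = 1.387 × 10^-3 mol (1:1 ratio)
[OCl^-]_dilute = 1.387 × 10^-3 / 0.01010 = 0.1374 mol/L
[OCl^-]_original = 0.1374 × 100.0/10.18 = 1.349 mol/L

1.349 M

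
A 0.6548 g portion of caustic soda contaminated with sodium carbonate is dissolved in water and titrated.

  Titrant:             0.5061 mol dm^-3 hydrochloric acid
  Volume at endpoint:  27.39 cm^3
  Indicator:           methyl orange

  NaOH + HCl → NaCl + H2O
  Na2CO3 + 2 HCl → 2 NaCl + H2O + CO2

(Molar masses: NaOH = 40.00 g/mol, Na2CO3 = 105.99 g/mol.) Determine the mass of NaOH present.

n(HCl) = 0.02739 × 0.5061 = 0.01386 mol
Let x = n(NaOH), y = n(Na2CO3).
Titrant: 1x + 2y = 0.01386;  mass: 40.00x + 105.99y = 0.6548
Solving, x = 6.142 × 10^-3 mol, y = 3.860 × 10^-3 mol
mass of NaOH = 6.142 × 10^-3 × 40.00 = 0.2457 g

0.2457 g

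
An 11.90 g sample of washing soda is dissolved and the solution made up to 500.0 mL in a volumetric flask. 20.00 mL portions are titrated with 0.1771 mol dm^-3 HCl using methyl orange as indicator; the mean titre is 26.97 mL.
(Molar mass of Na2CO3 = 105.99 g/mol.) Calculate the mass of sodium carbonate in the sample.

6.328 g

Na2CO3 + 2 HCl → 2 NaCl + H2O + CO2
n(HCl) per titration = 0.02697 × 0.1771 = 4.776 × 10^-3 mol
From the 1:2 ratio, n(Na2CO3) in each aliquot = 1/2 × 4.776 × 10^-3 = 2.388 × 10^-3 mol
n(Na2CO3) in the whole flask = 2.388 × 10^-3 × 500.0/20.00 = 0.05970 mol
mass of Na2CO3 = 0.05970 × 105.99 = 6.328 g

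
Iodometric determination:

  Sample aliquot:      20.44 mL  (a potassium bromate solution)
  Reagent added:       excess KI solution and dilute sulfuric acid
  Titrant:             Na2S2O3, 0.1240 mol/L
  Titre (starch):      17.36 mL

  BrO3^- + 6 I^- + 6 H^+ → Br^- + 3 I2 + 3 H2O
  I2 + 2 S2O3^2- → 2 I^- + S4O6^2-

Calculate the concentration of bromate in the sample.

0.01755 mol/L

n(S2O3^2-) = 0.01736 × 0.1240 = 2.153 × 10^-3 mol
n(I2) = n(S2O3^2-)/2 = 1.076 × 10^-3 mol
From the 1:3 ratio, n(BrO3^-) in the aliquot = 1/3 × 1.076 × 10^-3 = 3.588 × 10^-4 mol
[BrO3^-] = 3.588 × 10^-4 / 0.02044 = 0.01755 mol/L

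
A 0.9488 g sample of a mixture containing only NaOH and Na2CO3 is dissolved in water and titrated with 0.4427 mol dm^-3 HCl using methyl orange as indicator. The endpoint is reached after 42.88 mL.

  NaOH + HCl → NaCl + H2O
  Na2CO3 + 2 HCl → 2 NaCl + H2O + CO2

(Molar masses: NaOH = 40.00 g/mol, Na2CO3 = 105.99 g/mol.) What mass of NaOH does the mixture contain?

0.1761 g

n(HCl) = 0.04288 × 0.4427 = 0.01898 mol
Let x = n(NaOH), y = n(Na2CO3).
Titrant: 1x + 2y = 0.01898;  mass: 40.00x + 105.99y = 0.9488
Solving, x = 4.402 × 10^-3 mol, y = 7.291 × 10^-3 mol
mass of NaOH = 4.402 × 10^-3 × 40.00 = 0.1761 g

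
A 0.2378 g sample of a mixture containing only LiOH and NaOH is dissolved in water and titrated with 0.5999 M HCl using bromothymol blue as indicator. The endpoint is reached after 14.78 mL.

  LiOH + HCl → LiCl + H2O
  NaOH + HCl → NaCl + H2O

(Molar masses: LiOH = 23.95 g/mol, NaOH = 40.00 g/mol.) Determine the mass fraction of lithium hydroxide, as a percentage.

73.33 %

n(HCl) = 0.01478 × 0.5999 = 8.867 × 10^-3 mol
Let x = n(LiOH), y = n(NaOH).
Titrant: 1x + 1y = 8.867 × 10^-3;  mass: 23.95x + 40.00y = 0.2378
Solving, x = 7.281 × 10^-3 mol, y = 1.585 × 10^-3 mol
mass of LiOH = 7.281 × 10^-3 × 23.95 = 0.1744 g
% LiOH = 0.1744 / 0.2378 × 100 = 73.33 %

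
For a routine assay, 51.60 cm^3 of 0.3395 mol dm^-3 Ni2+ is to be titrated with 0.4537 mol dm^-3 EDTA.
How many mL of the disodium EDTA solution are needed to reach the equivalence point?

38.61 mL

Ni^2+ + EDTA^4- → [Ni(EDTA)]^2-
n(Ni2+) = 0.05160 L × 0.3395 mol/L = 0.01752 mol
n(EDTA) = 0.01752 mol (1:1 stoichiometry)
V(EDTA) = 0.01752 mol / 0.4537 mol/L = 0.03861 L = 38.61 mL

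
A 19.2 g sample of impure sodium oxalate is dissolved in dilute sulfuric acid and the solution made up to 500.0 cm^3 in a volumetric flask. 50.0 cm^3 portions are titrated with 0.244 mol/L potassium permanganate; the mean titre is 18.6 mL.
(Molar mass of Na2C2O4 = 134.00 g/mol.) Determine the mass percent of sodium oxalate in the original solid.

2 MnO4^- + 5 C2O4^2- + 16 H^+ → 2 Mn^2+ + 10 CO2 + 8 H2O
n(KMnO4) per titration = 0.0186 × 0.244 = 4.54 × 10^-3 mol
From the 5:2 ratio, n(Na2C2O4) in each aliquot = 5/2 × 4.54 × 10^-3 = 0.0113 mol
n(Na2C2O4) in the whole flask = 0.0113 × 500.0/50.0 = 0.113 mol
mass of Na2C2O4 = 0.113 × 134.00 = 15.2 g
% Na2C2O4 = 15.2 / 19.2 × 100 = 79.2 %

79.2 %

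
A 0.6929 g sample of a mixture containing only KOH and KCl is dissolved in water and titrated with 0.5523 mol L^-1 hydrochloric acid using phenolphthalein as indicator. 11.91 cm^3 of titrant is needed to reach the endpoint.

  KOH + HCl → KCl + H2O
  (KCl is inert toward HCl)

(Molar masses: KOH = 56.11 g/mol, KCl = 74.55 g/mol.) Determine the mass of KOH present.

0.3691 g

n(HCl) = 0.01191 × 0.5523 = 6.578 × 10^-3 mol
Let x = n(KOH), y = n(KCl).
Titrant: 1x = 6.578 × 10^-3;  mass: 56.11x + 74.55y = 0.6929
Solving, x = 6.578 × 10^-3 mol, y = 4.344 × 10^-3 mol
mass of KOH = 6.578 × 10^-3 × 56.11 = 0.3691 g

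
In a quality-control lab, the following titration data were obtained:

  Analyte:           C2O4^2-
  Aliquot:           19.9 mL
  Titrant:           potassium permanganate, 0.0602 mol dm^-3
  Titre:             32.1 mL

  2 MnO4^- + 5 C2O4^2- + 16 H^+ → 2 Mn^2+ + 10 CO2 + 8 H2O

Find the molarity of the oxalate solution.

n(KMnO4) = 0.0321 L × 0.0602 mol/L = 1.93 × 10^-3 mol
From the 5:2 mole ratio, n(C2O4^2-) = 5/2 × 1.93 × 10^-3 = 4.83 × 10^-3 mol
[C2O4^2-] = 4.83 × 10^-3 mol / 0.0199 L = 0.243 mol/L

0.243 mol/L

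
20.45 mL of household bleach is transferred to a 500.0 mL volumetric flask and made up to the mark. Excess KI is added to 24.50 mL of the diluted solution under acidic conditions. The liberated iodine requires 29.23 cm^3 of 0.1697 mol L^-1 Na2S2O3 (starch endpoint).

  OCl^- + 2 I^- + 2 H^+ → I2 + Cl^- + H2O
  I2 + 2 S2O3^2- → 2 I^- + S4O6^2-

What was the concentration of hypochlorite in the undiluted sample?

n(S2O3^2-) = 0.02923 × 0.1697 = 4.960 × 10^-3 mol
n(I2) = n(S2O3^2-)/2 = 2.480 × 10^-3 mol
n(OCl^-) in the aliquot = 2.480 × 10^-3 mol (1:1 ratio)
[OCl^-]_dilute = 2.480 × 10^-3 / 0.02450 = 0.1012 mol/L
[OCl^-]_original = 0.1012 × 500.0/20.45 = 2.475 mol/L

2.475 mol/L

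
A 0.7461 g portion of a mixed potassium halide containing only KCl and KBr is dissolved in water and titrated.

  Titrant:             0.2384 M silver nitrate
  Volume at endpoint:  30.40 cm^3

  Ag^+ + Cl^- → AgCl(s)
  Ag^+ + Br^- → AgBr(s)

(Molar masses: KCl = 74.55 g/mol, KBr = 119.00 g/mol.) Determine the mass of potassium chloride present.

n(AgNO3) = 0.03040 × 0.2384 = 7.247 × 10^-3 mol
Let x = n(KCl), y = n(KBr).
Titrant: 1x + 1y = 7.247 × 10^-3;  mass: 74.55x + 119.00y = 0.7461
Solving, x = 2.617 × 10^-3 mol, y = 4.630 × 10^-3 mol
mass of KCl = 2.617 × 10^-3 × 74.55 = 0.1951 g

0.1951 g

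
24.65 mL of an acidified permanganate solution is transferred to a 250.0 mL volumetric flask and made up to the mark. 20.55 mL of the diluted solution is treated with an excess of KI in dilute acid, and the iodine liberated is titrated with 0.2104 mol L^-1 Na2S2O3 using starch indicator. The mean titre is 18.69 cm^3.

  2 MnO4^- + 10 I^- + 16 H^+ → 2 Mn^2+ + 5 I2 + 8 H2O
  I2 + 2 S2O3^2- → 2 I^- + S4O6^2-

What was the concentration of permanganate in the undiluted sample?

n(S2O3^2-) = 0.01869 × 0.2104 = 3.932 × 10^-3 mol
n(I2) = n(S2O3^2-)/2 = 1.966 × 10^-3 mol
From the 2:5 ratio, n(MnO4^-) in the aliquot = 2/5 × 1.966 × 10^-3 = 7.865 × 10^-4 mol
[MnO4^-]_dilute = 7.865 × 10^-4 / 0.02055 = 0.03827 mol/L
[MnO4^-]_original = 0.03827 × 250.0/24.65 = 0.3881 mol/L

0.3881 mol/L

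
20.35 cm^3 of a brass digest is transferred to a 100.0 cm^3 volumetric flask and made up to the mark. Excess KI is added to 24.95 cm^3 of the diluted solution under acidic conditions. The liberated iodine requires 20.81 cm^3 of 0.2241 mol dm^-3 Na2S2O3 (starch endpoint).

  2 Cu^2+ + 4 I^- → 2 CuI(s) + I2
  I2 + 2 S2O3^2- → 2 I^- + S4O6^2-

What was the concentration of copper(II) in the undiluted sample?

0.9185 mol/L

n(S2O3^2-) = 0.02081 × 0.2241 = 4.664 × 10^-3 mol
n(I2) = n(S2O3^2-)/2 = 2.332 × 10^-3 mol
From the 2:1 ratio, n(Cu2+) in the aliquot = 2/1 × 2.332 × 10^-3 = 4.664 × 10^-3 mol
[Cu2+]_dilute = 4.664 × 10^-3 / 0.02495 = 0.1869 mol/L
[Cu2+]_original = 0.1869 × 100.0/20.35 = 0.9185 mol/L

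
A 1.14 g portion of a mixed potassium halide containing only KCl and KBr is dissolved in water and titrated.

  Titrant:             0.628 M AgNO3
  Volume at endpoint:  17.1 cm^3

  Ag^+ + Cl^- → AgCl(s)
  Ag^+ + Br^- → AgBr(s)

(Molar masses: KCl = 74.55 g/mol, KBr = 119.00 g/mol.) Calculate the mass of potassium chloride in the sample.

n(AgNO3) = 0.0171 × 0.628 = 0.0107 mol
Let x = n(KCl), y = n(KBr).
Titrant: 1x + 1y = 0.0107;  mass: 74.55x + 119.00y = 1.14
Solving, x = 3.10 × 10^-3 mol, y = 7.64 × 10^-3 mol
mass of KCl = 3.10 × 10^-3 × 74.55 = 0.231 g

0.231 g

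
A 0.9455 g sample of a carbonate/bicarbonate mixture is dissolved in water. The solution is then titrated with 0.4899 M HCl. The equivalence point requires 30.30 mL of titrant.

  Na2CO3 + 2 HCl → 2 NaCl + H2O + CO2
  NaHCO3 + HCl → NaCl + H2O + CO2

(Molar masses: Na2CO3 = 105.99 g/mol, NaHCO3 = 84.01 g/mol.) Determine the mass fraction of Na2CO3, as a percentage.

54.49 %

n(HCl) = 0.03030 × 0.4899 = 0.01484 mol
Let x = n(Na2CO3), y = n(NaHCO3).
Titrant: 2x + 1y = 0.01484;  mass: 105.99x + 84.01y = 0.9455
Solving, x = 4.861 × 10^-3 mol, y = 5.122 × 10^-3 mol
mass of Na2CO3 = 4.861 × 10^-3 × 105.99 = 0.5152 g
% Na2CO3 = 0.5152 / 0.9455 × 100 = 54.49 %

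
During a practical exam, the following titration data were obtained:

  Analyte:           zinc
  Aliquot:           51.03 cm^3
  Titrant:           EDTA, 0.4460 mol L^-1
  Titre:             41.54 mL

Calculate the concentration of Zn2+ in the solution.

Zn^2+ + EDTA^4- → [Zn(EDTA)]^2-
n(EDTA) = 0.04154 L × 0.4460 mol/L = 0.01853 mol
n(Zn2+) = 0.01853 mol (1:1 mole ratio)
[Zn2+] = 0.01853 mol / 0.05103 L = 0.3631 mol/L

0.3631 mol/L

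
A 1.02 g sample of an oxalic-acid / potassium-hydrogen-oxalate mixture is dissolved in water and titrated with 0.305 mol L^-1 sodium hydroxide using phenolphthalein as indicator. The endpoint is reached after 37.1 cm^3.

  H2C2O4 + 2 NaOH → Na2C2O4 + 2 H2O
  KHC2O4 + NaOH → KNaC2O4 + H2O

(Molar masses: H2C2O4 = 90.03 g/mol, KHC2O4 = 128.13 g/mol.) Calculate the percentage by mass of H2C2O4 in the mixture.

n(NaOH) = 0.0371 × 0.305 = 0.0113 mol
Let x = n(H2C2O4), y = n(KHC2O4).
Titrant: 2x + 1y = 0.0113;  mass: 90.03x + 128.13y = 1.02
Solving, x = 2.59 × 10^-3 mol, y = 6.14 × 10^-3 mol
mass of H2C2O4 = 2.59 × 10^-3 × 90.03 = 0.233 g
% H2C2O4 = 0.233 / 1.02 × 100 = 22.8 %

22.8 %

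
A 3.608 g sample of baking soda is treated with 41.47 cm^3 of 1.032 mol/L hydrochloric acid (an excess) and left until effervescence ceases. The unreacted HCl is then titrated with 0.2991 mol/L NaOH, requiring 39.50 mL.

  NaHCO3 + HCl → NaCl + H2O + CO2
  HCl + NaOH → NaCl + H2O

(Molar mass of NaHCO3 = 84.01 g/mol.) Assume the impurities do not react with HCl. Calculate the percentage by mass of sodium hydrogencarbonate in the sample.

n(HCl) added = 0.04147 × 1.032 = 0.04280 mol
n(NaOH) used in back-titration = 0.03950 × 0.2991 = 0.01181 mol
n(HCl) left over = 0.01181 mol (1:1 ratio)
n(HCl) consumed by analyte = 0.04280 − 0.01181 = 0.03098 mol
n(NaHCO3) = 0.03098 mol (1:1 ratio)
mass of NaHCO3 = 0.03098 × 84.01 = 2.603 g
% NaHCO3 = 2.603 / 3.608 × 100 = 72.14 %

72.14 %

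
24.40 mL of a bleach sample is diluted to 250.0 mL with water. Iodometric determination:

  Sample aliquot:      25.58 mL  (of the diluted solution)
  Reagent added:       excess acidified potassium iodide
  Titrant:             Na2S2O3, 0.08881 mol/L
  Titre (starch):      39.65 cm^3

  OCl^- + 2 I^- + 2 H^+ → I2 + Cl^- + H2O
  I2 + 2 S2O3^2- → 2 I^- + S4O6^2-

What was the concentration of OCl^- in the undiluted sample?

0.7052 mol/L

n(S2O3^2-) = 0.03965 × 0.08881 = 3.521 × 10^-3 mol
n(I2) = n(S2O3^2-)/2 = 1.761 × 10^-3 mol
n(OCl^-) in the aliquot = 1.761 × 10^-3 mol (1:1 ratio)
[OCl^-]_dilute = 1.761 × 10^-3 / 0.02558 = 0.06883 mol/L
[OCl^-]_original = 0.06883 × 250.0/24.40 = 0.7052 mol/L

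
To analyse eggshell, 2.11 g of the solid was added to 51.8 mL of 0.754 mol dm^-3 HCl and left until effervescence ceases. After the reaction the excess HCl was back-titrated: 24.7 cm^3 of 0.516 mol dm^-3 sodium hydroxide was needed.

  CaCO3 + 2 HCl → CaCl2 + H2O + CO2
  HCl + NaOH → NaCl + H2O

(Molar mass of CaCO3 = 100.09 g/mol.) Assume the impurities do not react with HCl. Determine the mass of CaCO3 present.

n(HCl) added = 0.0518 × 0.754 = 0.0391 mol
n(NaOH) used in back-titration = 0.0247 × 0.516 = 0.0127 mol
n(HCl) left over = 0.0127 mol (1:1 ratio)
n(HCl) consumed by analyte = 0.0391 − 0.0127 = 0.0263 mol
From the 1:2 ratio, n(CaCO3) = 1/2 × 0.0263 = 0.0132 mol
mass of CaCO3 = 0.0132 × 100.09 = 1.32 g

1.32 g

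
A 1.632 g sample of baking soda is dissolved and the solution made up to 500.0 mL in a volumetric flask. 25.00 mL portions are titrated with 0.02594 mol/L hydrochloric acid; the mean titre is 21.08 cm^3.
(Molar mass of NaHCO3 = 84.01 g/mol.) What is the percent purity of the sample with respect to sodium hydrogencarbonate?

56.30 %

NaHCO3 + HCl → NaCl + H2O + CO2
n(HCl) per titration = 0.02108 × 0.02594 = 5.468 × 10^-4 mol
n(NaHCO3) in each aliquot = 5.468 × 10^-4 mol (1:1 ratio)
n(NaHCO3) in the whole flask = 5.468 × 10^-4 × 500.0/25.00 = 0.01094 mol
mass of NaHCO3 = 0.01094 × 84.01 = 0.9188 g
% NaHCO3 = 0.9188 / 1.632 × 100 = 56.30 %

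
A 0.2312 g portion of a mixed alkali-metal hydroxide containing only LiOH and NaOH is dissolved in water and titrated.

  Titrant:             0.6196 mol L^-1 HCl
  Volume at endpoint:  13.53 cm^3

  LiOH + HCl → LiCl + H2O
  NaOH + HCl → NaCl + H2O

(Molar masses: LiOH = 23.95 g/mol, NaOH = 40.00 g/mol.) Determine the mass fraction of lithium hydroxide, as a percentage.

n(HCl) = 0.01353 × 0.6196 = 8.383 × 10^-3 mol
Let x = n(LiOH), y = n(NaOH).
Titrant: 1x + 1y = 8.383 × 10^-3;  mass: 23.95x + 40.00y = 0.2312
Solving, x = 6.488 × 10^-3 mol, y = 1.895 × 10^-3 mol
mass of LiOH = 6.488 × 10^-3 × 23.95 = 0.1554 g
% LiOH = 0.1554 / 0.2312 × 100 = 67.21 %

67.21 %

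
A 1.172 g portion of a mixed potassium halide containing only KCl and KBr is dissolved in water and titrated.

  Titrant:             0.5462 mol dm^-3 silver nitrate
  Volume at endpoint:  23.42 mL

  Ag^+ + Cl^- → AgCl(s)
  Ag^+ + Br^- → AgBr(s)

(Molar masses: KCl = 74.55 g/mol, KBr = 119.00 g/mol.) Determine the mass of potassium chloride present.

0.5874 g

n(AgNO3) = 0.02342 × 0.5462 = 0.01279 mol
Let x = n(KCl), y = n(KBr).
Titrant: 1x + 1y = 0.01279;  mass: 74.55x + 119.00y = 1.172
Solving, x = 7.880 × 10^-3 mol, y = 4.912 × 10^-3 mol
mass of KCl = 7.880 × 10^-3 × 74.55 = 0.5874 g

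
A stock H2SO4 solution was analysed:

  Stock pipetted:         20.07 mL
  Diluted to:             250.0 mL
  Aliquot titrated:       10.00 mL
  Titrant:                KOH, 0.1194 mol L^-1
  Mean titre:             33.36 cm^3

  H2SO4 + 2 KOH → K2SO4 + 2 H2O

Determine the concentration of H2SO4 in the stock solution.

n(KOH) = 0.03336 × 0.1194 = 3.983 × 10^-3 mol
From the 1:2 ratio, n(H2SO4) in the aliquot = 1/2 × 3.983 × 10^-3 = 1.992 × 10^-3 mol
[H2SO4]_dilute = 1.992 × 10^-3 / 0.01000 = 0.1992 mol/L
Dilution factor = 250.0 / 20.07 = 12.46
[H2SO4]_stock = 0.1992 × 12.46 = 2.481 mol/L

2.481 mol/L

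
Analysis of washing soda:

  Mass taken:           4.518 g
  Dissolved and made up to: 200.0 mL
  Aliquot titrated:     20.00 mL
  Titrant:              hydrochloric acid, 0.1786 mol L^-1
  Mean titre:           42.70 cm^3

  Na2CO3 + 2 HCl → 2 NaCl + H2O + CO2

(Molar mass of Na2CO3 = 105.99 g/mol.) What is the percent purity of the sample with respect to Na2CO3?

89.45 %

n(HCl) per titration = 0.04270 × 0.1786 = 7.626 × 10^-3 mol
From the 1:2 ratio, n(Na2CO3) in each aliquot = 1/2 × 7.626 × 10^-3 = 3.813 × 10^-3 mol
n(Na2CO3) in the whole flask = 3.813 × 10^-3 × 200.0/20.00 = 0.03813 mol
mass of Na2CO3 = 0.03813 × 105.99 = 4.042 g
% Na2CO3 = 4.042 / 4.518 × 100 = 89.45 %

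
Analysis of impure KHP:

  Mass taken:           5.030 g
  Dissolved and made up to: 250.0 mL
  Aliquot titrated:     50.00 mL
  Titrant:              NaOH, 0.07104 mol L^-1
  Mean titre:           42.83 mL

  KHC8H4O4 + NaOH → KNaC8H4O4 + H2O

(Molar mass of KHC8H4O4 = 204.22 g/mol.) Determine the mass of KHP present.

n(NaOH) per titration = 0.04283 × 0.07104 = 3.043 × 10^-3 mol
n(KHC8H4O4) in each aliquot = 3.043 × 10^-3 mol (1:1 ratio)
n(KHC8H4O4) in the whole flask = 3.043 × 10^-3 × 250.0/50.00 = 0.01521 mol
mass of KHC8H4O4 = 0.01521 × 204.22 = 3.107 g

3.107 g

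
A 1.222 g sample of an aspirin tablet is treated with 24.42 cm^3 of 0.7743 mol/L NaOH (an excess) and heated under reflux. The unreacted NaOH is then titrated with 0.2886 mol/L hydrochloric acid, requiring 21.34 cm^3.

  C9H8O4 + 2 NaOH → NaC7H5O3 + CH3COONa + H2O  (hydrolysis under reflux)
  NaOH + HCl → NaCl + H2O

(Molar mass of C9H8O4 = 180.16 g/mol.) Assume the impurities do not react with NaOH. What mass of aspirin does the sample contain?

1.148 g

n(NaOH) added = 0.02442 × 0.7743 = 0.01891 mol
n(HCl) used in back-titration = 0.02134 × 0.2886 = 6.159 × 10^-3 mol
n(NaOH) left over = 6.159 × 10^-3 mol (1:1 ratio)
n(NaOH) consumed by analyte = 0.01891 − 6.159 × 10^-3 = 0.01275 mol
From the 1:2 ratio, n(C9H8O4) = 1/2 × 0.01275 = 6.375 × 10^-3 mol
mass of C9H8O4 = 6.375 × 10^-3 × 180.16 = 1.148 g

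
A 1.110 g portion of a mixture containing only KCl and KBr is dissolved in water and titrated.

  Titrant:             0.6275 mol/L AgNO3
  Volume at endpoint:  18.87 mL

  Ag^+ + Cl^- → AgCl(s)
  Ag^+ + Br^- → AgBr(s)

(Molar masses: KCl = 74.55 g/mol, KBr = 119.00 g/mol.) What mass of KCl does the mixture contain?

0.5016 g

n(AgNO3) = 0.01887 × 0.6275 = 0.01184 mol
Let x = n(KCl), y = n(KBr).
Titrant: 1x + 1y = 0.01184;  mass: 74.55x + 119.00y = 1.110
Solving, x = 6.728 × 10^-3 mol, y = 5.113 × 10^-3 mol
mass of KCl = 6.728 × 10^-3 × 74.55 = 0.5016 g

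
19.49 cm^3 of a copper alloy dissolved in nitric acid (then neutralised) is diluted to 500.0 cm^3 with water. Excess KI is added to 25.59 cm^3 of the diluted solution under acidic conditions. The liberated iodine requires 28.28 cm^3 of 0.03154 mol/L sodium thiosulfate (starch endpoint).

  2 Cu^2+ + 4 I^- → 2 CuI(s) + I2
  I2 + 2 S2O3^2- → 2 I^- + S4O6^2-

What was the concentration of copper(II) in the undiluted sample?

n(S2O3^2-) = 0.02828 × 0.03154 = 8.920 × 10^-4 mol
n(I2) = n(S2O3^2-)/2 = 4.460 × 10^-4 mol
From the 2:1 ratio, n(Cu2+) in the aliquot = 2/1 × 4.460 × 10^-4 = 8.920 × 10^-4 mol
[Cu2+]_dilute = 8.920 × 10^-4 / 0.02559 = 0.03486 mol/L
[Cu2+]_original = 0.03486 × 500.0/19.49 = 0.8942 mol/L

0.8942 mol/L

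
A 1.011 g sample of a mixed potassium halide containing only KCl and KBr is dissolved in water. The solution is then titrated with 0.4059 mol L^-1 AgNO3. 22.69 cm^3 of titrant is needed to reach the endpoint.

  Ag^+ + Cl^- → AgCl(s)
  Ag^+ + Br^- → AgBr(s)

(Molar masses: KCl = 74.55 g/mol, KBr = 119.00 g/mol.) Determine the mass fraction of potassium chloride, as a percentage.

14.10 %

n(AgNO3) = 0.02269 × 0.4059 = 9.210 × 10^-3 mol
Let x = n(KCl), y = n(KBr).
Titrant: 1x + 1y = 9.210 × 10^-3;  mass: 74.55x + 119.00y = 1.011
Solving, x = 1.912 × 10^-3 mol, y = 7.298 × 10^-3 mol
mass of KCl = 1.912 × 10^-3 × 74.55 = 0.1425 g
% KCl = 0.1425 / 1.011 × 100 = 14.10 %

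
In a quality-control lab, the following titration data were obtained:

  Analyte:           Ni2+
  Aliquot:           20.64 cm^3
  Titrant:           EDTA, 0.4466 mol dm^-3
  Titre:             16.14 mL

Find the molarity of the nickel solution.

0.3492 mol/L

Ni^2+ + EDTA^4- → [Ni(EDTA)]^2-
n(EDTA) = 0.01614 L × 0.4466 mol/L = 7.208 × 10^-3 mol
n(Ni2+) = 7.208 × 10^-3 mol (1:1 mole ratio)
[Ni2+] = 7.208 × 10^-3 mol / 0.02064 L = 0.3492 mol/L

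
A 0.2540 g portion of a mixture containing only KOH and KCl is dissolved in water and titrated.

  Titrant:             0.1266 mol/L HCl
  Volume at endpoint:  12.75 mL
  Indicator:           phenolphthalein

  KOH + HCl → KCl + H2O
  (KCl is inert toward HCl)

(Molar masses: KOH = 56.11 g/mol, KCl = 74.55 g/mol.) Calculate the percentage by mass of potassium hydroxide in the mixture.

n(HCl) = 0.01275 × 0.1266 = 1.614 × 10^-3 mol
Let x = n(KOH), y = n(KCl).
Titrant: 1x = 1.614 × 10^-3;  mass: 56.11x + 74.55y = 0.2540
Solving, x = 1.614 × 10^-3 mol, y = 2.192 × 10^-3 mol
mass of KOH = 1.614 × 10^-3 × 56.11 = 0.09057 g
% KOH = 0.09057 / 0.2540 × 100 = 35.66 %

35.66 %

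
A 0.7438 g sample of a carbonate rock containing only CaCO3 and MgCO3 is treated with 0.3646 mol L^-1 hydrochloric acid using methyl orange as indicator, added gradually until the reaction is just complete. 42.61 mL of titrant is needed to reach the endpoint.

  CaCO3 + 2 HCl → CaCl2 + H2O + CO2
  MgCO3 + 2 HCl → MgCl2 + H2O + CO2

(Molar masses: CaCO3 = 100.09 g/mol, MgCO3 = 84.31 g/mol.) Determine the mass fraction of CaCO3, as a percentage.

75.81 %

n(HCl) = 0.04261 × 0.3646 = 0.01554 mol
Let x = n(CaCO3), y = n(MgCO3).
Titrant: 2x + 2y = 0.01554;  mass: 100.09x + 84.31y = 0.7438
Solving, x = 5.633 × 10^-3 mol, y = 2.134 × 10^-3 mol
mass of CaCO3 = 5.633 × 10^-3 × 100.09 = 0.5639 g
% CaCO3 = 0.5639 / 0.7438 × 100 = 75.81 %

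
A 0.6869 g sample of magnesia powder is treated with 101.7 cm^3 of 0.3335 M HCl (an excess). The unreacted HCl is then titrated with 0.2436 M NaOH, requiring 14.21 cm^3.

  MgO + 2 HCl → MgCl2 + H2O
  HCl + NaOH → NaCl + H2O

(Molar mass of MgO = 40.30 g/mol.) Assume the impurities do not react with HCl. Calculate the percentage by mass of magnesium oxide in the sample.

n(HCl) added = 0.1017 × 0.3335 = 0.03392 mol
n(NaOH) used in back-titration = 0.01421 × 0.2436 = 3.462 × 10^-3 mol
n(HCl) left over = 3.462 × 10^-3 mol (1:1 ratio)
n(HCl) consumed by analyte = 0.03392 − 3.462 × 10^-3 = 0.03046 mol
From the 1:2 ratio, n(MgO) = 1/2 × 0.03046 = 0.01523 mol
mass of MgO = 0.01523 × 40.30 = 0.6137 g
% MgO = 0.6137 / 0.6869 × 100 = 89.34 %

89.34 %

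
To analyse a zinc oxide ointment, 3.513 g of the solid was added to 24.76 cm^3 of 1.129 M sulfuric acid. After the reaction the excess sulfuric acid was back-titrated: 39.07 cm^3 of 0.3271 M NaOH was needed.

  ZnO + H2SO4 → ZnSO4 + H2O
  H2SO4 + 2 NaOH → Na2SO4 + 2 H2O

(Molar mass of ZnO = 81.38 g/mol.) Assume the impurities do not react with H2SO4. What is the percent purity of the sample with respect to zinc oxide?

n(H2SO4) added = 0.02476 × 1.129 = 0.02795 mol
n(NaOH) used in back-titration = 0.03907 × 0.3271 = 0.01278 mol
From the 1:2 ratio, n(H2SO4) left over = 1/2 × 0.01278 = 6.390 × 10^-3 mol
n(H2SO4) consumed by analyte = 0.02795 − 6.390 × 10^-3 = 0.02156 mol
n(ZnO) = 0.02156 mol (1:1 ratio)
mass of ZnO = 0.02156 × 81.38 = 1.755 g
% ZnO = 1.755 / 3.513 × 100 = 49.95 %

49.95 %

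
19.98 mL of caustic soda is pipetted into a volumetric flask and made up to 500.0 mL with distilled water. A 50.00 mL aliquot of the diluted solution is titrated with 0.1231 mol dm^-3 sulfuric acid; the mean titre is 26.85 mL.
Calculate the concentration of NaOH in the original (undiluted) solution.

3.309 mol/L

2 NaOH + H2SO4 → Na2SO4 + 2 H2O
n(H2SO4) = 0.02685 × 0.1231 = 3.305 × 10^-3 mol
From the 2:1 ratio, n(NaOH) in the aliquot = 2/1 × 3.305 × 10^-3 = 6.610 × 10^-3 mol
[NaOH]_dilute = 6.610 × 10^-3 / 0.05000 = 0.1322 mol/L
Dilution factor = 500.0 / 19.98 = 25.03
[NaOH]_stock = 0.1322 × 25.03 = 3.309 mol/L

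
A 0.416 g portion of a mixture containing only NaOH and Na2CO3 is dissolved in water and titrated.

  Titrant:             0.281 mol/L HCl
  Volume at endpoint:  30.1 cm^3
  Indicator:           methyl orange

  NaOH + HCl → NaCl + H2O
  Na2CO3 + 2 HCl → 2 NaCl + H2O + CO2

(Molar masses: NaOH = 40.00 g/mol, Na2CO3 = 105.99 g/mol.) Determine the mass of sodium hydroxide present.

n(HCl) = 0.0301 × 0.281 = 8.46 × 10^-3 mol
Let x = n(NaOH), y = n(Na2CO3).
Titrant: 1x + 2y = 8.46 × 10^-3;  mass: 40.00x + 105.99y = 0.416
Solving, x = 2.48 × 10^-3 mol, y = 2.99 × 10^-3 mol
mass of NaOH = 2.48 × 10^-3 × 40.00 = 0.0992 g

0.0992 g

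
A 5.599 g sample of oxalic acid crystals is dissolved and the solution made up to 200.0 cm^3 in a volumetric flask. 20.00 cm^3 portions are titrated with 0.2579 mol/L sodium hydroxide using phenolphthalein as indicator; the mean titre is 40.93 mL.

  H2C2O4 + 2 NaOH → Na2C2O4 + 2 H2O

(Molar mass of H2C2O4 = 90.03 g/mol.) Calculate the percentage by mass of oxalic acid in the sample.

84.87 %

n(NaOH) per titration = 0.04093 × 0.2579 = 0.01056 mol
From the 1:2 ratio, n(H2C2O4) in each aliquot = 1/2 × 0.01056 = 5.278 × 10^-3 mol
n(H2C2O4) in the whole flask = 5.278 × 10^-3 × 200.0/20.00 = 0.05278 mol
mass of H2C2O4 = 0.05278 × 90.03 = 4.752 g
% H2C2O4 = 4.752 / 5.599 × 100 = 84.87 %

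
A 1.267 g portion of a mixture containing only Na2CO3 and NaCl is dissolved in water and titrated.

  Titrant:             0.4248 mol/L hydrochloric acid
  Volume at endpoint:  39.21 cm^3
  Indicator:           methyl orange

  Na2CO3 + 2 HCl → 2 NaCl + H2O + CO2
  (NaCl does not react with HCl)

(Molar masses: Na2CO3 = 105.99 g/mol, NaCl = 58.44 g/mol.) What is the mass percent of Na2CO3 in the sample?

n(HCl) = 0.03921 × 0.4248 = 0.01666 mol
Let x = n(Na2CO3), y = n(NaCl).
Titrant: 2x = 0.01666;  mass: 105.99x + 58.44y = 1.267
Solving, x = 8.328 × 10^-3 mol, y = 6.576 × 10^-3 mol
mass of Na2CO3 = 8.328 × 10^-3 × 105.99 = 0.8827 g
% Na2CO3 = 0.8827 / 1.267 × 100 = 69.67 %

69.67 %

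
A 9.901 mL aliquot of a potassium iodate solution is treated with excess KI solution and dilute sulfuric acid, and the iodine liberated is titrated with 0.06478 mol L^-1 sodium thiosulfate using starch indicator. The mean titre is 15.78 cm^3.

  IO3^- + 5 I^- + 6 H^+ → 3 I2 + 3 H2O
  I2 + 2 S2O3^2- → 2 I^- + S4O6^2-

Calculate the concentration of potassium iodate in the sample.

0.01721 mol/L

n(S2O3^2-) = 0.01578 × 0.06478 = 1.022 × 10^-3 mol
n(I2) = n(S2O3^2-)/2 = 5.111 × 10^-4 mol
From the 1:3 ratio, n(IO3^-) in the aliquot = 1/3 × 5.111 × 10^-4 = 1.704 × 10^-4 mol
[IO3^-] = 1.704 × 10^-4 / 0.009901 = 0.01721 mol/L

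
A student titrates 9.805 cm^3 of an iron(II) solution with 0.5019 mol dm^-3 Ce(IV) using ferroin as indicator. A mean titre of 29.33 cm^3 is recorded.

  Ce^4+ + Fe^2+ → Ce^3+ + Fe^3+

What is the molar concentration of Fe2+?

n(Ce4+) = 0.02933 L × 0.5019 mol/L = 0.01472 mol
n(Fe2+) = 0.01472 mol (1:1 mole ratio)
[Fe2+] = 0.01472 mol / 0.009805 L = 1.501 mol/L

1.501 mol/L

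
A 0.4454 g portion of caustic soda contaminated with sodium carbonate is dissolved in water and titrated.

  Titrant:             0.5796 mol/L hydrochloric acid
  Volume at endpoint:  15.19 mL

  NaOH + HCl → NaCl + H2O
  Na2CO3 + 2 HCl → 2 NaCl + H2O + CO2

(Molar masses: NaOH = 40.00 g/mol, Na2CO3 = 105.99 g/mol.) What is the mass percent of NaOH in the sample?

n(HCl) = 0.01519 × 0.5796 = 8.804 × 10^-3 mol
Let x = n(NaOH), y = n(Na2CO3).
Titrant: 1x + 2y = 8.804 × 10^-3;  mass: 40.00x + 105.99y = 0.4454
Solving, x = 1.629 × 10^-3 mol, y = 3.587 × 10^-3 mol
mass of NaOH = 1.629 × 10^-3 × 40.00 = 0.06518 g
% NaOH = 0.06518 / 0.4454 × 100 = 14.63 %

14.63 %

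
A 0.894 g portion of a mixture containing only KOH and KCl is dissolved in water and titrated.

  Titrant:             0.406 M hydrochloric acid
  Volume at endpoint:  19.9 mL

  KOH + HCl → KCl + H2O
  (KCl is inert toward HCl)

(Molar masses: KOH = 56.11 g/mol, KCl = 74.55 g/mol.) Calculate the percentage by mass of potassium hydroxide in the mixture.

50.7 %

n(HCl) = 0.0199 × 0.406 = 8.08 × 10^-3 mol
Let x = n(KOH), y = n(KCl).
Titrant: 1x = 8.08 × 10^-3;  mass: 56.11x + 74.55y = 0.894
Solving, x = 8.08 × 10^-3 mol, y = 5.91 × 10^-3 mol
mass of KOH = 8.08 × 10^-3 × 56.11 = 0.453 g
% KOH = 0.453 / 0.894 × 100 = 50.7 %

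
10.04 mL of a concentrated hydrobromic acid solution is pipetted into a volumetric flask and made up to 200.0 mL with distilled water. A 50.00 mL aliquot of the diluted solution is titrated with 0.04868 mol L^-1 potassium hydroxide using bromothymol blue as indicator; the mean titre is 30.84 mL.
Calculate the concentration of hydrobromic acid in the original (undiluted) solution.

HBr + KOH → KBr + H2O
n(KOH) = 0.03084 × 0.04868 = 1.501 × 10^-3 mol
n(HBr) in the aliquot = 1.501 × 10^-3 mol (1:1 ratio)
[HBr]_dilute = 1.501 × 10^-3 / 0.05000 = 0.03003 mol/L
Dilution factor = 200.0 / 10.04 = 19.92
[HBr]_stock = 0.03003 × 19.92 = 0.5981 mol/L

0.5981 mol/L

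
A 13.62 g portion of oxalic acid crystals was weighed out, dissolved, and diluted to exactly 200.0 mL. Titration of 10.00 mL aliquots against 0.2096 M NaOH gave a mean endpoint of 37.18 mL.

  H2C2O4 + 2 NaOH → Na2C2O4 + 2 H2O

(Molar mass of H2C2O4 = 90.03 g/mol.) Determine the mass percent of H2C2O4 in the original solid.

n(NaOH) per titration = 0.03718 × 0.2096 = 7.793 × 10^-3 mol
From the 1:2 ratio, n(H2C2O4) in each aliquot = 1/2 × 7.793 × 10^-3 = 3.896 × 10^-3 mol
n(H2C2O4) in the whole flask = 3.896 × 10^-3 × 200.0/10.00 = 0.07793 mol
mass of H2C2O4 = 0.07793 × 90.03 = 7.016 g
% H2C2O4 = 7.016 / 13.62 × 100 = 51.51 %

51.51 %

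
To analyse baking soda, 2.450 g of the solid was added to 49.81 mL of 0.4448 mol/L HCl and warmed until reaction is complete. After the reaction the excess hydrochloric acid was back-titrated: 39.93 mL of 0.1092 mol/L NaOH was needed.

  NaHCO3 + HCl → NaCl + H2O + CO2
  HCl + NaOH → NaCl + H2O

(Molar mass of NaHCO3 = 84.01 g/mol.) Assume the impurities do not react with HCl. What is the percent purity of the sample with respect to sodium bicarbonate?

61.02 %

n(HCl) added = 0.04981 × 0.4448 = 0.02216 mol
n(NaOH) used in back-titration = 0.03993 × 0.1092 = 4.360 × 10^-3 mol
n(HCl) left over = 4.360 × 10^-3 mol (1:1 ratio)
n(HCl) consumed by analyte = 0.02216 − 4.360 × 10^-3 = 0.01780 mol
n(NaHCO3) = 0.01780 mol (1:1 ratio)
mass of NaHCO3 = 0.01780 × 84.01 = 1.495 g
% NaHCO3 = 1.495 / 2.450 × 100 = 61.02 %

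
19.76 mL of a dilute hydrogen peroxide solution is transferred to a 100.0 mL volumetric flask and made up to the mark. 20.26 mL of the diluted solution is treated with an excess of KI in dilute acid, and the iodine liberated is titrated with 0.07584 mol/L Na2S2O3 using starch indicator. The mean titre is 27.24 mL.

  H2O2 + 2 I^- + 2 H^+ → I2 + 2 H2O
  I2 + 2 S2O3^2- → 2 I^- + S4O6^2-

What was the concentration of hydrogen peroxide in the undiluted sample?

n(S2O3^2-) = 0.02724 × 0.07584 = 2.066 × 10^-3 mol
n(I2) = n(S2O3^2-)/2 = 1.033 × 10^-3 mol
n(H2O2) in the aliquot = 1.033 × 10^-3 mol (1:1 ratio)
[H2O2]_dilute = 1.033 × 10^-3 / 0.02026 = 0.05098 mol/L
[H2O2]_original = 0.05098 × 100.0/19.76 = 0.2580 mol/L

0.2580 mol/L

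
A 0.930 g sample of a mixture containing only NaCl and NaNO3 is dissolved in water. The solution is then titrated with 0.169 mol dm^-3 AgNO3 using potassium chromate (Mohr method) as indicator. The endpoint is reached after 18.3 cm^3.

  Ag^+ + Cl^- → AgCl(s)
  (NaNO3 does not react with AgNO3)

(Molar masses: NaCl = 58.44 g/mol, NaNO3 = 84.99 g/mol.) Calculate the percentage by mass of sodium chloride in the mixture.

19.4 %

n(AgNO3) = 0.0183 × 0.169 = 3.09 × 10^-3 mol
Let x = n(NaCl), y = n(NaNO3).
Titrant: 1x = 3.09 × 10^-3;  mass: 58.44x + 84.99y = 0.930
Solving, x = 3.09 × 10^-3 mol, y = 8.82 × 10^-3 mol
mass of NaCl = 3.09 × 10^-3 × 58.44 = 0.181 g
% NaCl = 0.181 / 0.930 × 100 = 19.4 %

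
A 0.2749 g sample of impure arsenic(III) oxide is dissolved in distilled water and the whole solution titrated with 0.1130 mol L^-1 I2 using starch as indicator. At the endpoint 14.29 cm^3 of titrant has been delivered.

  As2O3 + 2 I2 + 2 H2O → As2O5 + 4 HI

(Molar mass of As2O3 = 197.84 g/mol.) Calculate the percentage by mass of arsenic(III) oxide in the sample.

58.11 %

n(I2) = 0.01429 L × 0.1130 mol/L = 1.615 × 10^-3 mol
From the 1:2 ratio, n(As2O3) = 1/2 × 1.615 × 10^-3 = 8.074 × 10^-4 mol
mass of As2O3 = 8.074 × 10^-4 × 197.84 g/mol = 0.1597 g
% As2O3 = 0.1597 / 0.2749 × 100 = 58.11 %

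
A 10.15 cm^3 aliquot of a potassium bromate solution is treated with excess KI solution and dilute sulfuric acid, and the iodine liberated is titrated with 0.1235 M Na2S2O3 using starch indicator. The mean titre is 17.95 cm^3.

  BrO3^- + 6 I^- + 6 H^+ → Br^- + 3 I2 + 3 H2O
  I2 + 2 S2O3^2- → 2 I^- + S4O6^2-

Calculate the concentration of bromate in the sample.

0.03640 M

n(S2O3^2-) = 0.01795 × 0.1235 = 2.217 × 10^-3 mol
n(I2) = n(S2O3^2-)/2 = 1.108 × 10^-3 mol
From the 1:3 ratio, n(BrO3^-) in the aliquot = 1/3 × 1.108 × 10^-3 = 3.695 × 10^-4 mol
[BrO3^-] = 3.695 × 10^-4 / 0.01015 = 0.03640 mol/L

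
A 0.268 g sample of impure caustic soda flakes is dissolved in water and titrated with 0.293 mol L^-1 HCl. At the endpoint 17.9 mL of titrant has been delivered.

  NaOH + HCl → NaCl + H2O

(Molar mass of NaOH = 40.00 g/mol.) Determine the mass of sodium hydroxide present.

0.210 g

n(HCl) = 0.0179 L × 0.293 mol/L = 5.24 × 10^-3 mol
n(NaOH) = 5.24 × 10^-3 mol (1:1 ratio)
mass of NaOH = 5.24 × 10^-3 × 40.00 g/mol = 0.210 g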